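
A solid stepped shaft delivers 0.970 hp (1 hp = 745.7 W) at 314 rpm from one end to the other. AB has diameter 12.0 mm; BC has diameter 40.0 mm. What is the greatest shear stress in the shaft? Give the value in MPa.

ω = 2π·314/60 = 32.88 rad/s, so T = P/ω = 0.970×745.7 / 32.88 = 22.00 N·m.
Under the same torque, τ_max = 16T/(πd³) is largest where d is smallest — segment AB (d = 12.0 mm).
τ_max = 16·22.00/(π·(0.0120)³) = 6.483×10^7 Pa.

64.8 MPa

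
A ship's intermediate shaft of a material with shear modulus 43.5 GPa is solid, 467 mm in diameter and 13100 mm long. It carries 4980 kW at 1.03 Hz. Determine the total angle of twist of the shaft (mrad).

ω = 2π·1.03 = 6.472 rad/s, so T = P/ω = 4980×10³ / 6.472 = 769500 N·m.
J = πd⁴/32 = π(0.467)⁴/32 = 4.669×10^-3 m⁴.
θ = T·L/(G·J) = 769500 × 13.1 / (43.5×10⁹ × 4.669×10^-3) = 0.04963 rad.

49.6 mrad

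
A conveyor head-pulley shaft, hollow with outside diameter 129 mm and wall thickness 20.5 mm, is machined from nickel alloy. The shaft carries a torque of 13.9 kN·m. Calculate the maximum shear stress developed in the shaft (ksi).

J = π(d_o⁴ − d_i⁴)/32 = π(0.129⁴ − 0.0880⁴)/32 = 2.130×10^-5 m⁴.
τ_max = T·r/J = 13900 × 0.0645 / 2.130×10^-5 = 4.209×10^7 Pa.

6.11 ksi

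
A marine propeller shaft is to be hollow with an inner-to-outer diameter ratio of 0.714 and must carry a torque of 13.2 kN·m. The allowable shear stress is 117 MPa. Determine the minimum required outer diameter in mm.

91.9 mm

For a hollow shaft with d_i/d_o = 0.714: τ_max = 16T/(π d_o³ (1−k⁴)), so d_o = [16T/(π τ_allow (1−k⁴))]^(1/3) = [16·13200/(π·1.17×10^8·0.7401)]^(1/3) = 0.09191 m.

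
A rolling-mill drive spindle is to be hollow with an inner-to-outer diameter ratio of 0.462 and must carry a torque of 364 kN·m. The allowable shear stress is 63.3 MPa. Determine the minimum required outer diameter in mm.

313 mm

For a hollow shaft with d_i/d_o = 0.462: τ_max = 16T/(π d_o³ (1−k⁴)), so d_o = [16T/(π τ_allow (1−k⁴))]^(1/3) = [16·364000/(π·6.33×10^7·0.9544)]^(1/3) = 0.3131 m.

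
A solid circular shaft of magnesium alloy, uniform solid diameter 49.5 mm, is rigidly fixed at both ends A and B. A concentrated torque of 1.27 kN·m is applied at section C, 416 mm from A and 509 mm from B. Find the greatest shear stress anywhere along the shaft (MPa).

29.3 MPa

With uniform GJ and both ends fixed, compatibility θ_AC = θ_CB gives T_A·a = T_B·b, together with T_A + T_B = T₀.
T_A = T₀·b/(a+b) = 1270·509/925.0 = 698.8 N·m; T_B = 571.2 N·m.
τ in each portion: τ_AC = 2.93×10^7 Pa, τ_CB = 2.40×10^7 Pa; maximum is in AC.
τ_max = T_AC·r/J = 698.8·0.0248/5.89×10^-7 = 2.935×10^7 Pa.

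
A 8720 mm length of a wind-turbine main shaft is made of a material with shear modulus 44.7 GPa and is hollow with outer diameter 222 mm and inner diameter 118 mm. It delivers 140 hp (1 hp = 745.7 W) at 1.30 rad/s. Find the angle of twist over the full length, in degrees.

ω = 1.30 rad/s, so T = P/ω = 140×745.7 / 1.300 = 80310 N·m.
J = π(d_o⁴ − d_i⁴)/32 = π(0.222⁴ − 0.118⁴)/32 = 2.194×10^-4 m⁴.
θ = T·L/(G·J) = 80310 × 8.72 / (44.7×10⁹ × 2.194×10^-4) = 0.07140 rad.

4.09°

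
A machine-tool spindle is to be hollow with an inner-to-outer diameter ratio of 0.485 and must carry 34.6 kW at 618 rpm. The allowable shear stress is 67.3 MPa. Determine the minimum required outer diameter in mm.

35.0 mm

ω = 2π·618/60 = 64.72 rad/s, so T = P/ω = 34.6×10³ / 64.72 = 534.6 N·m.
For a hollow shaft with d_i/d_o = 0.485: τ_max = 16T/(π d_o³ (1−k⁴)), so d_o = [16T/(π τ_allow (1−k⁴))]^(1/3) = [16·534.6/(π·6.73×10^7·0.9447)]^(1/3) = 0.03499 m.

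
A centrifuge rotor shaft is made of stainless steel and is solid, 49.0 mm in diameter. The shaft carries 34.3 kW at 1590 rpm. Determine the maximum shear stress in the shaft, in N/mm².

ω = 2π·1590/60 = 166.5 rad/s, so T = P/ω = 34.3×10³ / 166.5 = 206.0 N·m.
J = πd⁴/32 = π(0.0490)⁴/32 = 5.660×10^-7 m⁴.
τ_max = T·r/J = 206.0 × 0.0245 / 5.660×10^-7 = 8.918×10^6 Pa.

8.92 N/mm²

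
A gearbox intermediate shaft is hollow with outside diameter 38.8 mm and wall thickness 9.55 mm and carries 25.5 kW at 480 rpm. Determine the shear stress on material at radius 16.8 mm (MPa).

41.0 MPa

ω = 2π·480/60 = 50.27 rad/s, so T = P/ω = 25.5×10³ / 50.27 = 507.3 N·m.
J = π(d_o⁴ − d_i⁴)/32 = π(0.0388⁴ − 0.0197⁴)/32 = 2.077×10^-7 m⁴.
Shear stress varies linearly with radius: τ = T·r/J = 507.3 × 0.0168 / 2.077×10^-7 = 4.103×10^7 Pa.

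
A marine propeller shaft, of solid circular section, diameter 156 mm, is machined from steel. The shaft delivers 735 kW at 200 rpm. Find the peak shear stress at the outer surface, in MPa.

47.1 MPa

ω = 2π·200/60 = 20.94 rad/s, so T = P/ω = 735×10³ / 20.94 = 35090 N·m.
J = πd⁴/32 = π(0.156)⁴/32 = 5.814×10^-5 m⁴.
τ_max = T·r/J = 35090 × 0.0780 / 5.814×10^-5 = 4.708×10^7 Pa.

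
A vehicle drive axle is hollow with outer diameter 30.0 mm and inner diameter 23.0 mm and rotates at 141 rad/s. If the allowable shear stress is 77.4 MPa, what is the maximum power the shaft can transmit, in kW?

J = π(d_o⁴ − d_i⁴)/32 = π(0.0300⁴ − 0.0230⁴)/32 = 5.205×10^-8 m⁴.
T_max = τ_allow·J/r = 7.74×10^7 × 5.205×10^-8 / 0.0150 = 268.6 N·m.
ω = 141 rad/s, so P_max = T_max·ω = 3.787×10^4 W.

37.9 kW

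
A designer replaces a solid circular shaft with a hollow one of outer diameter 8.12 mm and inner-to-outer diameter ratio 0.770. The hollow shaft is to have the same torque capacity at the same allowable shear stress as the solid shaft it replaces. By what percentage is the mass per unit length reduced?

Equal τ_max and T ⇒ the solid shaft needs d_s³ = d_o³(1−k⁴), so d_s = 8.12·(1−0.770⁴)^(1/3) = 7.028 mm.
Area ratio A_h/A_s = d_o²(1−k²)/d_s² = (1−k²)/(1−k⁴)^(2/3) = 0.5434.
Mass saving = 1 − 0.5434 = 45.7 %.

45.7 %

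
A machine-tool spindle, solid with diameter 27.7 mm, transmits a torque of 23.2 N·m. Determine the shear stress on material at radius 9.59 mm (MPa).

3.85 MPa

J = πd⁴/32 = π(0.0277)⁴/32 = 5.780×10^-8 m⁴.
Shear stress varies linearly with radius: τ = T·r/J = 23.20 × 0.00959 / 5.780×10^-8 = 3.849×10^6 Pa.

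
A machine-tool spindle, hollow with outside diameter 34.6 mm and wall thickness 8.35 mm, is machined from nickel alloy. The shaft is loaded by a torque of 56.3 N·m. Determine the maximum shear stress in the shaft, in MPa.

J = π(d_o⁴ − d_i⁴)/32 = π(0.0346⁴ − 0.0179⁴)/32 = 1.306×10^-7 m⁴.
τ_max = T·r/J = 56.30 × 0.0173 / 1.306×10^-7 = 7.456×10^6 Pa.

7.46 MPa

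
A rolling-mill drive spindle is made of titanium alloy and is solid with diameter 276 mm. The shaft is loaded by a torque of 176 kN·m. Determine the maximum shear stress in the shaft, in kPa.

J = πd⁴/32 = π(0.276)⁴/32 = 5.697×10^-4 m⁴.
τ_max = T·r/J = 176000 × 0.138 / 5.697×10^-4 = 4.263×10^7 Pa.

42600 kPa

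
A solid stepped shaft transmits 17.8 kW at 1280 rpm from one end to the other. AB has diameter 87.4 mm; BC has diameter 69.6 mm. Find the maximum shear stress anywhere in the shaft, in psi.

ω = 2π·1280/60 = 134.0 rad/s, so T = P/ω = 17.8×10³ / 134.0 = 132.8 N·m.
Under the same torque, τ_max = 16T/(πd³) is largest where d is smallest — segment BC (d = 69.6 mm).
τ_max = 16·132.8/(π·(0.0696)³) = 2.006×10^6 Pa.

291 psi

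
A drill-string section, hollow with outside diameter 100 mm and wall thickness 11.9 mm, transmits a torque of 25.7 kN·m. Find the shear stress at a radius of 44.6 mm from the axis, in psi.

J = π(d_o⁴ − d_i⁴)/32 = π(0.100⁴ − 0.0762⁴)/32 = 6.508×10^-6 m⁴.
Shear stress varies linearly with radius: τ = T·r/J = 25700 × 0.0446 / 6.508×10^-6 = 1.761×10^8 Pa.

25500 psi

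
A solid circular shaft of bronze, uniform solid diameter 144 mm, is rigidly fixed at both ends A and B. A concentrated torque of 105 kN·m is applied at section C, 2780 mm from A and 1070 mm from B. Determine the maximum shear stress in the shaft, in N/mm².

With uniform GJ and both ends fixed, compatibility θ_AC = θ_CB gives T_A·a = T_B·b, together with T_A + T_B = T₀.
T_A = T₀·b/(a+b) = 105000·1070/3850 = 29180 N·m; T_B = 75820 N·m.
τ in each portion: τ_AC = 4.98×10^7 Pa, τ_CB = 1.29×10^8 Pa; maximum is in CB.
τ_max = T_CB·r/J = 75820·0.0720/4.22×10^-5 = 1.293×10^8 Pa.

129 N/mm²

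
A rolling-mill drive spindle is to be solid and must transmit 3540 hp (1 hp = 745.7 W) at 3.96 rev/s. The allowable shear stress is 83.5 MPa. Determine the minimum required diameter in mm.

ω = 2π·3.96 = 24.88 rad/s, so T = P/ω = 3540×745.7 / 24.88 = 106100 N·m.
For a solid shaft τ_max = 16T/(πd³), so d = (16T/(π τ_allow))^(1/3) = (16·106100/(π·8.35×10^7))^(1/3) = 0.1863 m.

186 mm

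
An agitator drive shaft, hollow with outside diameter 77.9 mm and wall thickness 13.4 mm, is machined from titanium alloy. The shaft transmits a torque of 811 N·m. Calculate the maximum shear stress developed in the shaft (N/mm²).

J = π(d_o⁴ − d_i⁴)/32 = π(0.0779⁴ − 0.0511⁴)/32 = 2.946×10^-6 m⁴.
τ_max = T·r/J = 811.0 × 0.0390 / 2.946×10^-6 = 1.072×10^7 Pa.

10.7 N/mm²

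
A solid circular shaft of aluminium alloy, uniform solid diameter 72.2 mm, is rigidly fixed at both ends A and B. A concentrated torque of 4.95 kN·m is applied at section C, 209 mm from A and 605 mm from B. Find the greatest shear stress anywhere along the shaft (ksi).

7.22 ksi

With uniform GJ and both ends fixed, compatibility θ_AC = θ_CB gives T_A·a = T_B·b, together with T_A + T_B = T₀.
T_A = T₀·b/(a+b) = 4950·605/814.0 = 3679 N·m; T_B = 1271 N·m.
τ in each portion: τ_AC = 4.98×10^7 Pa, τ_CB = 1.72×10^7 Pa; maximum is in AC.
τ_max = T_AC·r/J = 3679·0.0361/2.67×10^-6 = 4.978×10^7 Pa.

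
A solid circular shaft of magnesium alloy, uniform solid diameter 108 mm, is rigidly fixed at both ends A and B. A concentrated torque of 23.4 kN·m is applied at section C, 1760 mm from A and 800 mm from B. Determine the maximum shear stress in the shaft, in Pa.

6.50e7 Pa

With uniform GJ and both ends fixed, compatibility θ_AC = θ_CB gives T_A·a = T_B·b, together with T_A + T_B = T₀.
T_A = T₀·b/(a+b) = 23400·800/2560 = 7312 N·m; T_B = 16090 N·m.
τ in each portion: τ_AC = 2.96×10^7 Pa, τ_CB = 6.50×10^7 Pa; maximum is in CB.
τ_max = T_CB·r/J = 16090·0.0540/1.34×10^-5 = 6.504×10^7 Pa.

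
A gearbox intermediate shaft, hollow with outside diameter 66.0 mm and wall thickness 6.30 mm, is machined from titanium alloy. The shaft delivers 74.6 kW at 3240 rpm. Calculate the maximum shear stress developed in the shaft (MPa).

6.82 MPa

ω = 2π·3240/60 = 339.3 rad/s, so T = P/ω = 74.6×10³ / 339.3 = 219.9 N·m.
J = π(d_o⁴ − d_i⁴)/32 = π(0.0660⁴ − 0.0534⁴)/32 = 1.065×10^-6 m⁴.
τ_max = T·r/J = 219.9 × 0.0330 / 1.065×10^-6 = 6.816×10^6 Pa.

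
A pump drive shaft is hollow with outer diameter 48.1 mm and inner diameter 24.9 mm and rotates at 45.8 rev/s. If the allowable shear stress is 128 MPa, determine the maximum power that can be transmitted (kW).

747 kW

J = π(d_o⁴ − d_i⁴)/32 = π(0.0481⁴ − 0.0249⁴)/32 = 4.878×10^-7 m⁴.
T_max = τ_allow·J/r = 1.28×10^8 × 4.878×10^-7 / 0.0241 = 2596 N·m.
ω = 2π·45.8 = 287.8 rad/s, so P_max = T_max·ω = 7.471×10^5 W.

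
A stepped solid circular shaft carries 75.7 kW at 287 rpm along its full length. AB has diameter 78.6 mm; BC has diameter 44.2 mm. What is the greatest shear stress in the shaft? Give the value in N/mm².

ω = 2π·287/60 = 30.05 rad/s, so T = P/ω = 75.7×10³ / 30.05 = 2519 N·m.
Under the same torque, τ_max = 16T/(πd³) is largest where d is smallest — segment BC (d = 44.2 mm).
τ_max = 16·2519/(π·(0.0442)³) = 1.486×10^8 Pa.

149 N/mm²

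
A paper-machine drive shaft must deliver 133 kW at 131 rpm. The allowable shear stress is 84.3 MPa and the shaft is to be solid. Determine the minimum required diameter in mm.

ω = 2π·131/60 = 13.72 rad/s, so T = P/ω = 133×10³ / 13.72 = 9695 N·m.
For a solid shaft τ_max = 16T/(πd³), so d = (16T/(π τ_allow))^(1/3) = (16·9695/(π·8.43×10^7))^(1/3) = 0.08367 m.

83.7 mm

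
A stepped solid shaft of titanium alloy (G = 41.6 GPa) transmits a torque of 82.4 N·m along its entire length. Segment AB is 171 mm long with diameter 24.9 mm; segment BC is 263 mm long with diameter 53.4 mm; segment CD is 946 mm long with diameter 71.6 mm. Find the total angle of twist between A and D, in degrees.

0.593°

J_AB = π(0.0249)⁴/32 = 3.77×10^-8 m⁴; J_BC = π(0.0534)⁴/32 = 7.98×10^-7 m⁴; J_CD = π(0.0716)⁴/32 = 2.58×10^-6 m⁴.
θ = (T/G)·Σ L_i/J_i = (82.40/41.6×10⁹)·(0.171/3.77×10^-8 + 0.263/7.98×10^-7 + 0.946/2.58×10^-6) = 0.01035 rad.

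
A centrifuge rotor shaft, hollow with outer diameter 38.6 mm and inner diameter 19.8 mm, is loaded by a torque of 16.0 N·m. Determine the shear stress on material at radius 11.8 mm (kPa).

931 kPa

J = π(d_o⁴ − d_i⁴)/32 = π(0.0386⁴ − 0.0198⁴)/32 = 2.029×10^-7 m⁴.
Shear stress varies linearly with radius: τ = T·r/J = 16.00 × 0.0118 / 2.029×10^-7 = 9.307×10^5 Pa.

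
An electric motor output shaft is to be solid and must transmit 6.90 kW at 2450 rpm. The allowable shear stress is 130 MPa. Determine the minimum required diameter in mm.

ω = 2π·2450/60 = 256.6 rad/s, so T = P/ω = 6.90×10³ / 256.6 = 26.89 N·m.
For a solid shaft τ_max = 16T/(πd³), so d = (16T/(π τ_allow))^(1/3) = (16·26.89/(π·1.30×10^8))^(1/3) = 0.01018 m.

10.2 mm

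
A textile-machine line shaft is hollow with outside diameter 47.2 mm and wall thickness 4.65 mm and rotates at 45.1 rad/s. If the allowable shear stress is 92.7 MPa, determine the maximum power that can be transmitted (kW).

J = π(d_o⁴ − d_i⁴)/32 = π(0.0472⁴ − 0.0379⁴)/32 = 2.847×10^-7 m⁴.
T_max = τ_allow·J/r = 9.27×10^7 × 2.847×10^-7 / 0.0236 = 1118 N·m.
ω = 45.1 rad/s, so P_max = T_max·ω = 5.044×10^4 W.

50.4 kW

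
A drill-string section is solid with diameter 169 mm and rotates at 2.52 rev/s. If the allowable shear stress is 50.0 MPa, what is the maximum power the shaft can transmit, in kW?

J = πd⁴/32 = π(0.169)⁴/32 = 8.008×10^-5 m⁴.
T_max = τ_allow·J/r = 5.00×10^7 × 8.008×10^-5 / 0.0845 = 47390 N·m.
ω = 2π·2.52 = 15.83 rad/s, so P_max = T_max·ω = 7.503×10^5 W.

750 kW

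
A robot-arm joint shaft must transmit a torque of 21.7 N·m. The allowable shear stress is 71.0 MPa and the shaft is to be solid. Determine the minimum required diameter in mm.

For a solid shaft τ_max = 16T/(πd³), so d = (16T/(π τ_allow))^(1/3) = (16·21.70/(π·7.10×10^7))^(1/3) = 0.01159 m.

11.6 mm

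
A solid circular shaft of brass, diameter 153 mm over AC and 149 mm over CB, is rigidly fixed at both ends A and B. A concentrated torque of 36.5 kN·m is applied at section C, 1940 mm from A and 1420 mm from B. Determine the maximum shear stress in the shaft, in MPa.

Compatibility: T_A·a/J_AC = T_B·b/J_CB with T_A + T_B = T₀.
J_AC = 5.38×10^-5 m⁴, J_CB = 4.84×10^-5 m⁴, so T_A = T₀·(J_AC/a)/((J_AC/a)+(J_CB/b)) = 16380 N·m, T_B = 20120 N·m.
τ in each portion: τ_AC = 2.33×10^7 Pa, τ_CB = 3.10×10^7 Pa; maximum is in CB.
τ_max = T_CB·r/J = 20120·0.0745/4.84×10^-5 = 3.098×10^7 Pa.

31.0 MPa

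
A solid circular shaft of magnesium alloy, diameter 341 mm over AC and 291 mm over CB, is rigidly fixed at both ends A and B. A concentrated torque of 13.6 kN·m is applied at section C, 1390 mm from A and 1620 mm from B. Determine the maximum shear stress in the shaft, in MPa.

1.20 MPa

Compatibility: T_A·a/J_AC = T_B·b/J_CB with T_A + T_B = T₀.
J_AC = 1.33×10^-3 m⁴, J_CB = 7.04×10^-4 m⁴, so T_A = T₀·(J_AC/a)/((J_AC/a)+(J_CB/b)) = 9347 N·m, T_B = 4253 N·m.
τ in each portion: τ_AC = 1.20×10^6 Pa, τ_CB = 8.79×10^5 Pa; maximum is in AC.
τ_max = T_AC·r/J = 9347·0.171/1.33×10^-3 = 1.201×10^6 Pa.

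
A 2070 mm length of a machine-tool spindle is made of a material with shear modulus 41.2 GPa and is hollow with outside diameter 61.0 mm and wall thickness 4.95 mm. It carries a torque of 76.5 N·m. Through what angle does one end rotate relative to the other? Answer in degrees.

0.319°

J = π(d_o⁴ − d_i⁴)/32 = π(0.0610⁴ − 0.0511⁴)/32 = 6.899×10^-7 m⁴.
θ = T·L/(G·J) = 76.50 × 2.07 / (41.2×10⁹ × 6.899×10^-7) = 5.571×10^-3 rad.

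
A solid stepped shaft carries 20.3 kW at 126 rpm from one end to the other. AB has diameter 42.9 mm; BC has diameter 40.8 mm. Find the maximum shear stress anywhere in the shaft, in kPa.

ω = 2π·126/60 = 13.19 rad/s, so T = P/ω = 20.3×10³ / 13.19 = 1538 N·m.
Under the same torque, τ_max = 16T/(πd³) is largest where d is smallest — segment BC (d = 40.8 mm).
τ_max = 16·1538/(π·(0.0408)³) = 1.154×10^8 Pa.

115000 kPa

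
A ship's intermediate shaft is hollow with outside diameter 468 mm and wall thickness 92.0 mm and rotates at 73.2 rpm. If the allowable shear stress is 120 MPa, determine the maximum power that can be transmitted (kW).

16000 kW

J = π(d_o⁴ − d_i⁴)/32 = π(0.468⁴ − 0.284⁴)/32 = 4.071×10^-3 m⁴.
T_max = τ_allow·J/r = 1.20×10^8 × 4.071×10^-3 / 0.234 = 2.088e6 N·m.
ω = 2π·73.2/60 = 7.665 rad/s, so P_max = T_max·ω = 1.600×10^7 W.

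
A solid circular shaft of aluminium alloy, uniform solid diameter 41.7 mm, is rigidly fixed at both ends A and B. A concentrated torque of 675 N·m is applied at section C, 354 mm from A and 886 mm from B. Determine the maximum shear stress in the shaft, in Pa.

With uniform GJ and both ends fixed, compatibility θ_AC = θ_CB gives T_A·a = T_B·b, together with T_A + T_B = T₀.
T_A = T₀·b/(a+b) = 675.0·886/1240 = 482.3 N·m; T_B = 192.7 N·m.
τ in each portion: τ_AC = 3.39×10^7 Pa, τ_CB = 1.35×10^7 Pa; maximum is in AC.
τ_max = T_AC·r/J = 482.3·0.0209/2.97×10^-7 = 3.387×10^7 Pa.

3.39e7 Pa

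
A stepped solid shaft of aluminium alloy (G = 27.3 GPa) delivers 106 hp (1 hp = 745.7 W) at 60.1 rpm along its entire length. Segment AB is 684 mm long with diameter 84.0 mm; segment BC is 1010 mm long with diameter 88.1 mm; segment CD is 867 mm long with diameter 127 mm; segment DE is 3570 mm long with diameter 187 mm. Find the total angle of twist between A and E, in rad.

0.172 rad

ω = 2π·60.1/60 = 6.294 rad/s, so T = P/ω = 106×745.7 / 6.294 = 12560 N·m.
J_AB = π(0.0840)⁴/32 = 4.89×10^-6 m⁴; J_BC = π(0.0881)⁴/32 = 5.91×10^-6 m⁴; J_CD = π(0.127)⁴/32 = 2.55×10^-5 m⁴; J_DE = π(0.187)⁴/32 = 1.20×10^-4 m⁴.
θ = (T/G)·Σ L_i/J_i = (12560/27.3×10⁹)·(0.684/4.89×10^-6 + 1.01/5.91×10^-6 + 0.867/2.55×10^-5 + 3.57/1.20×10^-4) = 0.1722 rad.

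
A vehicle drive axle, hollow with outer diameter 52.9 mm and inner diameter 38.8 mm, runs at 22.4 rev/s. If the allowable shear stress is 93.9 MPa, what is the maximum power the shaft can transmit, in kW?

J = π(d_o⁴ − d_i⁴)/32 = π(0.0529⁴ − 0.0388⁴)/32 = 5.463×10^-7 m⁴.
T_max = τ_allow·J/r = 9.39×10^7 × 5.463×10^-7 / 0.0264 = 1939 N·m.
ω = 2π·22.4 = 140.7 rad/s, so P_max = T_max·ω = 2.730×10^5 W.

273 kW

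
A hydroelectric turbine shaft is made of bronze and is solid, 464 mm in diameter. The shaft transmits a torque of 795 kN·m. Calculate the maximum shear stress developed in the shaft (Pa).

4.05e7 Pa

J = πd⁴/32 = π(0.464)⁴/32 = 4.551×10^-3 m⁴.
τ_max = T·r/J = 795000 × 0.232 / 4.551×10^-3 = 4.053×10^7 Pa.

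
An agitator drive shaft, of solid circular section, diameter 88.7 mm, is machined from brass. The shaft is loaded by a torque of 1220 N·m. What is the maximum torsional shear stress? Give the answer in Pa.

J = πd⁴/32 = π(0.0887)⁴/32 = 6.077×10^-6 m⁴.
τ_max = T·r/J = 1220 × 0.0444 / 6.077×10^-6 = 8.903×10^6 Pa.

8.90e6 Pa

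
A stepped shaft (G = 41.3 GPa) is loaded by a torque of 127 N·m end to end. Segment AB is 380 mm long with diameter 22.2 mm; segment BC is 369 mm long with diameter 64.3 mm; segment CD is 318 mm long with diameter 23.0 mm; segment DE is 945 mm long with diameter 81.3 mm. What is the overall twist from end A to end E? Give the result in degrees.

J_AB = π(0.0222)⁴/32 = 2.38×10^-8 m⁴; J_BC = π(0.0643)⁴/32 = 1.68×10^-6 m⁴; J_CD = π(0.0230)⁴/32 = 2.75×10^-8 m⁴; J_DE = π(0.0813)⁴/32 = 4.29×10^-6 m⁴.
θ = (T/G)·Σ L_i/J_i = (127.0/41.3×10⁹)·(0.380/2.38×10^-8 + 0.369/1.68×10^-6 + 0.318/2.75×10^-8 + 0.945/4.29×10^-6) = 0.08595 rad.

4.92°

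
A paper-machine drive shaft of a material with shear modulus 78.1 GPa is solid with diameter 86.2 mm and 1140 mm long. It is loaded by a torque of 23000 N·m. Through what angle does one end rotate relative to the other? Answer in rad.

J = πd⁴/32 = π(0.0862)⁴/32 = 5.420×10^-6 m⁴.
θ = T·L/(G·J) = 23000 × 1.14 / (78.1×10⁹ × 5.420×10^-6) = 0.06194 rad.

0.0619 rad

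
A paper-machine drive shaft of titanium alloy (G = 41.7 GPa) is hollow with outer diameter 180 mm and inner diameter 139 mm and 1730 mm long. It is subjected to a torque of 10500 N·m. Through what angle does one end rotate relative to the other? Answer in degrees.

0.376°

J = π(d_o⁴ − d_i⁴)/32 = π(0.180⁴ − 0.139⁴)/32 = 6.641×10^-5 m⁴.
θ = T·L/(G·J) = 10500 × 1.73 / (41.7×10⁹ × 6.641×10^-5) = 6.559×10^-3 rad.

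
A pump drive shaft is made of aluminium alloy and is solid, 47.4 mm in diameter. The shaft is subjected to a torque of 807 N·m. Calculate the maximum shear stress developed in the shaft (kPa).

38600 kPa

J = πd⁴/32 = π(0.0474)⁴/32 = 4.956×10^-7 m⁴.
τ_max = T·r/J = 807.0 × 0.0237 / 4.956×10^-7 = 3.859×10^7 Pa.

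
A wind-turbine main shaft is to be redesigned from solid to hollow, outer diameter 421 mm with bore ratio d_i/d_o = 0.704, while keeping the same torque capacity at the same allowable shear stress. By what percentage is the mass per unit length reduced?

39.1 %

Equal τ_max and T ⇒ the solid shaft needs d_s³ = d_o³(1−k⁴), so d_s = 421·(1−0.704⁴)^(1/3) = 383.2 mm.
Area ratio A_h/A_s = d_o²(1−k²)/d_s² = (1−k²)/(1−k⁴)^(2/3) = 0.6087.
Mass saving = 1 − 0.6087 = 39.1 %.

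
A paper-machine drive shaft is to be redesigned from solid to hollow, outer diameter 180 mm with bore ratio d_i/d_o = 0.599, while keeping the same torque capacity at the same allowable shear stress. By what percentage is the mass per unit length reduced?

29.7 %

Equal τ_max and T ⇒ the solid shaft needs d_s³ = d_o³(1−k⁴), so d_s = 180·(1−0.599⁴)^(1/3) = 171.9 mm.
Area ratio A_h/A_s = d_o²(1−k²)/d_s² = (1−k²)/(1−k⁴)^(2/3) = 0.7029.
Mass saving = 1 − 0.7029 = 29.7 %.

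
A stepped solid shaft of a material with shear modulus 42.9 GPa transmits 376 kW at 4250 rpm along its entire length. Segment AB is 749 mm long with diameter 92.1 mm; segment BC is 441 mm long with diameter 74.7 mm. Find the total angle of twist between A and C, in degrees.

ω = 2π·4250/60 = 445.1 rad/s, so T = P/ω = 376×10³ / 445.1 = 844.8 N·m.
J_AB = π(0.0921)⁴/32 = 7.06×10^-6 m⁴; J_BC = π(0.0747)⁴/32 = 3.06×10^-6 m⁴.
θ = (T/G)·Σ L_i/J_i = (844.8/42.9×10⁹)·(0.749/7.06×10^-6 + 0.441/3.06×10^-6) = 4.929×10^-3 rad.

0.282°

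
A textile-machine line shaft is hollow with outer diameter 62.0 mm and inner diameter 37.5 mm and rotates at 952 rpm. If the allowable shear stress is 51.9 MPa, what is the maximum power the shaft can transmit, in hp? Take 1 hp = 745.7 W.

281 hp

J = π(d_o⁴ − d_i⁴)/32 = π(0.0620⁴ − 0.0375⁴)/32 = 1.257×10^-6 m⁴.
T_max = τ_allow·J/r = 5.19×10^7 × 1.257×10^-6 / 0.0310 = 2104 N·m.
ω = 2π·952/60 = 99.69 rad/s, so P_max = T_max·ω = 2.097×10^5 W.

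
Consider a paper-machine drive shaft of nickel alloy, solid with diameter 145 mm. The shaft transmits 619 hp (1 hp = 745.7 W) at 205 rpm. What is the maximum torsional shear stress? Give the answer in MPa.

ω = 2π·205/60 = 21.47 rad/s, so T = P/ω = 619×745.7 / 21.47 = 21500 N·m.
J = πd⁴/32 = π(0.145)⁴/32 = 4.340×10^-5 m⁴.
τ_max = T·r/J = 21500 × 0.0725 / 4.340×10^-5 = 3.592×10^7 Pa.

35.9 MPa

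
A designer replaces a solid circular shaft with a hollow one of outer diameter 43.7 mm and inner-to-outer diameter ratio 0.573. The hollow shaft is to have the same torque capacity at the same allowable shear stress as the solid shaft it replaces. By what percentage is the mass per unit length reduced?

Equal τ_max and T ⇒ the solid shaft needs d_s³ = d_o³(1−k⁴), so d_s = 43.7·(1−0.573⁴)^(1/3) = 42.07 mm.
Area ratio A_h/A_s = d_o²(1−k²)/d_s² = (1−k²)/(1−k⁴)^(2/3) = 0.7247.
Mass saving = 1 − 0.7247 = 27.5 %.

27.5 %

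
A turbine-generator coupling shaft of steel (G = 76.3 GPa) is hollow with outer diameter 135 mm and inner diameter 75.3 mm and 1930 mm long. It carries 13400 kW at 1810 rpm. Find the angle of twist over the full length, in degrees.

3.48°

ω = 2π·1810/60 = 189.5 rad/s, so T = P/ω = 13400×10³ / 189.5 = 70700 N·m.
J = π(d_o⁴ − d_i⁴)/32 = π(0.135⁴ − 0.0753⁴)/32 = 2.945×10^-5 m⁴.
θ = T·L/(G·J) = 70700 × 1.93 / (76.3×10⁹ × 2.945×10^-5) = 0.06072 rad.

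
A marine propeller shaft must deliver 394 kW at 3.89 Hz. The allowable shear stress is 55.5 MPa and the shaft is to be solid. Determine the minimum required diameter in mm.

114 mm

ω = 2π·3.89 = 24.44 rad/s, so T = P/ω = 394×10³ / 24.44 = 16120 N·m.
For a solid shaft τ_max = 16T/(πd³), so d = (16T/(π τ_allow))^(1/3) = (16·16120/(π·5.55×10^7))^(1/3) = 0.1139 m.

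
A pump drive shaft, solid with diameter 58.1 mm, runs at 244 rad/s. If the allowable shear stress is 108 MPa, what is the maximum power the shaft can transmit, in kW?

J = πd⁴/32 = π(0.0581)⁴/32 = 1.119×10^-6 m⁴.
T_max = τ_allow·J/r = 1.08×10^8 × 1.119×10^-6 / 0.0290 = 4159 N·m.
ω = 244 rad/s, so P_max = T_max·ω = 1.015×10^6 W.

1010 kW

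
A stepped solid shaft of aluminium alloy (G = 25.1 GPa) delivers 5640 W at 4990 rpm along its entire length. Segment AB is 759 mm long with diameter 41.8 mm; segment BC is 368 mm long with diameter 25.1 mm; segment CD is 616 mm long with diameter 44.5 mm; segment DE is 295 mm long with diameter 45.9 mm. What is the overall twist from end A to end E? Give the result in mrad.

6.13 mrad

ω = 2π·4990/60 = 522.6 rad/s, so T = P/ω = 5640 / 522.6 = 10.79 N·m.
J_AB = π(0.0418)⁴/32 = 3.00×10^-7 m⁴; J_BC = π(0.0251)⁴/32 = 3.90×10^-8 m⁴; J_CD = π(0.0445)⁴/32 = 3.85×10^-7 m⁴; J_DE = π(0.0459)⁴/32 = 4.36×10^-7 m⁴.
θ = (T/G)·Σ L_i/J_i = (10.79/25.1×10⁹)·(0.759/3.00×10^-7 + 0.368/3.90×10^-8 + 0.616/3.85×10^-7 + 0.295/4.36×10^-7) = 6.129×10^-3 rad.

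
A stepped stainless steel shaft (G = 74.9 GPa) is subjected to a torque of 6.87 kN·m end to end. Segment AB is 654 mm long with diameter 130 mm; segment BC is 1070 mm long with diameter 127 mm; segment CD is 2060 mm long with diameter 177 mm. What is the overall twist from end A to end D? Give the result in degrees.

0.455°

J_AB = π(0.130)⁴/32 = 2.80×10^-5 m⁴; J_BC = π(0.127)⁴/32 = 2.55×10^-5 m⁴; J_CD = π(0.177)⁴/32 = 9.64×10^-5 m⁴.
θ = (T/G)·Σ L_i/J_i = (6870/74.9×10⁹)·(0.654/2.80×10^-5 + 1.07/2.55×10^-5 + 2.06/9.64×10^-5) = 7.943×10^-3 rad.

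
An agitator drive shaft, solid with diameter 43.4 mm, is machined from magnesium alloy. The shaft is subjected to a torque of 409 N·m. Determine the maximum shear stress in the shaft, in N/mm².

J = πd⁴/32 = π(0.0434)⁴/32 = 3.483×10^-7 m⁴.
τ_max = T·r/J = 409.0 × 0.0217 / 3.483×10^-7 = 2.548×10^7 Pa.

25.5 N/mm²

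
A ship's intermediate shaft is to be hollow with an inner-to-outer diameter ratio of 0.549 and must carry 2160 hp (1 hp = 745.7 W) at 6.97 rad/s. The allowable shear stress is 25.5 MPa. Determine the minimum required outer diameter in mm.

ω = 6.97 rad/s, so T = P/ω = 2160×745.7 / 6.970 = 231100 N·m.
For a hollow shaft with d_i/d_o = 0.549: τ_max = 16T/(π d_o³ (1−k⁴)), so d_o = [16T/(π τ_allow (1−k⁴))]^(1/3) = [16·231100/(π·2.55×10^7·0.9092)]^(1/3) = 0.3703 m.

370 mm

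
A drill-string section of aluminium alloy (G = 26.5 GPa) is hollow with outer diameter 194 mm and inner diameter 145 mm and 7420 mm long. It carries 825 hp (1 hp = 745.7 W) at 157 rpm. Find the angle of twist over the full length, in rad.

0.110 rad

ω = 2π·157/60 = 16.44 rad/s, so T = P/ω = 825×745.7 / 16.44 = 37420 N·m.
J = π(d_o⁴ − d_i⁴)/32 = π(0.194⁴ − 0.145⁴)/32 = 9.566×10^-5 m⁴.
θ = T·L/(G·J) = 37420 × 7.42 / (26.5×10⁹ × 9.566×10^-5) = 0.1095 rad.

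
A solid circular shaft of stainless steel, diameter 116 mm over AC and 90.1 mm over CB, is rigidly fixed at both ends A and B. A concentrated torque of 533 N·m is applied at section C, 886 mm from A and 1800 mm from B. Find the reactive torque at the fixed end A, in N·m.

452 N·m

Compatibility: T_A·a/J_AC = T_B·b/J_CB with T_A + T_B = T₀.
J_AC = 1.78×10^-5 m⁴, J_CB = 6.47×10^-6 m⁴, so T_A = T₀·(J_AC/a)/((J_AC/a)+(J_CB/b)) = 452.0 N·m, T_B = 80.98 N·m.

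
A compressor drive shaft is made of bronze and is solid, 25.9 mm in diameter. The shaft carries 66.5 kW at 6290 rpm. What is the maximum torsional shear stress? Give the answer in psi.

ω = 2π·6290/60 = 658.7 rad/s, so T = P/ω = 66.5×10³ / 658.7 = 101.0 N·m.
J = πd⁴/32 = π(0.0259)⁴/32 = 4.418×10^-8 m⁴.
τ_max = T·r/J = 101.0 × 0.0129 / 4.418×10^-8 = 2.959×10^7 Pa.

4290 psi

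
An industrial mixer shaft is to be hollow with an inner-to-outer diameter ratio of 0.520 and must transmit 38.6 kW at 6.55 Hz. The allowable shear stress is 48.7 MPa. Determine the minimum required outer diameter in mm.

47.3 mm

ω = 2π·6.55 = 41.15 rad/s, so T = P/ω = 38.6×10³ / 41.15 = 937.9 N·m.
For a hollow shaft with d_i/d_o = 0.520: τ_max = 16T/(π d_o³ (1−k⁴)), so d_o = [16T/(π τ_allow (1−k⁴))]^(1/3) = [16·937.9/(π·4.87×10^7·0.9269)]^(1/3) = 0.04730 m.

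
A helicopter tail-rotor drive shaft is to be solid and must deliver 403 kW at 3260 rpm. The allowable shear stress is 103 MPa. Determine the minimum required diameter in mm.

38.8 mm

ω = 2π·3260/60 = 341.4 rad/s, so T = P/ω = 403×10³ / 341.4 = 1180 N·m.
For a solid shaft τ_max = 16T/(πd³), so d = (16T/(π τ_allow))^(1/3) = (16·1180/(π·1.03×10^8))^(1/3) = 0.03879 m.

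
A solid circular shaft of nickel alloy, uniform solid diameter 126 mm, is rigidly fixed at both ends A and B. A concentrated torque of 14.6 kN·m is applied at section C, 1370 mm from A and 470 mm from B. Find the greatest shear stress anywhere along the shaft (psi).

4010 psi

With uniform GJ and both ends fixed, compatibility θ_AC = θ_CB gives T_A·a = T_B·b, together with T_A + T_B = T₀.
T_A = T₀·b/(a+b) = 14600·470/1840 = 3729 N·m; T_B = 10870 N·m.
τ in each portion: τ_AC = 9.49×10^6 Pa, τ_CB = 2.77×10^7 Pa; maximum is in CB.
τ_max = T_CB·r/J = 10870·0.0630/2.47×10^-5 = 2.768×10^7 Pa.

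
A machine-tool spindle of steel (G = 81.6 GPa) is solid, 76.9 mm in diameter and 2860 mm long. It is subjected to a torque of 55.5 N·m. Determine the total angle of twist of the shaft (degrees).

0.0325°

J = πd⁴/32 = π(0.0769)⁴/32 = 3.433×10^-6 m⁴.
θ = T·L/(G·J) = 55.50 × 2.86 / (81.6×10⁹ × 3.433×10^-6) = 5.666×10^-4 rad.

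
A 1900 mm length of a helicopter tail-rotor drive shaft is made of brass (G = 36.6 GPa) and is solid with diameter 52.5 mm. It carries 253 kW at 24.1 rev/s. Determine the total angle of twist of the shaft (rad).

0.116 rad

ω = 2π·24.1 = 151.4 rad/s, so T = P/ω = 253×10³ / 151.4 = 1671 N·m.
J = πd⁴/32 = π(0.0525)⁴/32 = 7.458×10^-7 m⁴.
θ = T·L/(G·J) = 1671 × 1.90 / (36.6×10⁹ × 7.458×10^-7) = 0.1163 rad.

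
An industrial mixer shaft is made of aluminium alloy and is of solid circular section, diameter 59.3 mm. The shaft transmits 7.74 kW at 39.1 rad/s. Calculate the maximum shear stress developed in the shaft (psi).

ω = 39.1 rad/s, so T = P/ω = 7.74×10³ / 39.10 = 198.0 N·m.
J = πd⁴/32 = π(0.0593)⁴/32 = 1.214×10^-6 m⁴.
τ_max = T·r/J = 198.0 × 0.0296 / 1.214×10^-6 = 4.835×10^6 Pa.

701 psi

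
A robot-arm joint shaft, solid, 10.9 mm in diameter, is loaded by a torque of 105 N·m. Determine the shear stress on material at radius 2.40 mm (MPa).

182 MPa

J = πd⁴/32 = π(0.0109)⁴/32 = 1.386×10^-9 m⁴.
Shear stress varies linearly with radius: τ = T·r/J = 105.0 × 0.00240 / 1.386×10^-9 = 1.818×10^8 Pa.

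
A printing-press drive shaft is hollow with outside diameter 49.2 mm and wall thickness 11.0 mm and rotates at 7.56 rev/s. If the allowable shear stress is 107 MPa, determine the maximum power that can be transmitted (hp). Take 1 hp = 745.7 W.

J = π(d_o⁴ − d_i⁴)/32 = π(0.0492⁴ − 0.0272⁴)/32 = 5.215×10^-7 m⁴.
T_max = τ_allow·J/r = 1.07×10^8 × 5.215×10^-7 / 0.0246 = 2268 N·m.
ω = 2π·7.56 = 47.50 rad/s, so P_max = T_max·ω = 1.078×10^5 W.

144 hp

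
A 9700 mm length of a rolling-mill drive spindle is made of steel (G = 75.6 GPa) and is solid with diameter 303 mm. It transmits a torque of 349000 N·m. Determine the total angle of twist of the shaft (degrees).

3.10°

J = πd⁴/32 = π(0.303)⁴/32 = 8.275×10^-4 m⁴.
θ = T·L/(G·J) = 349000 × 9.70 / (75.6×10⁹ × 8.275×10^-4) = 0.05411 rad.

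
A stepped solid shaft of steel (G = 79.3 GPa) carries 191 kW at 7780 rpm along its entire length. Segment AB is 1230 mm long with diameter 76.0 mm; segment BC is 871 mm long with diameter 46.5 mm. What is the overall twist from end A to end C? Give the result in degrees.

ω = 2π·7780/60 = 814.7 rad/s, so T = P/ω = 191×10³ / 814.7 = 234.4 N·m.
J_AB = π(0.0760)⁴/32 = 3.28×10^-6 m⁴; J_BC = π(0.0465)⁴/32 = 4.59×10^-7 m⁴.
θ = (T/G)·Σ L_i/J_i = (234.4/79.3×10⁹)·(1.23/3.28×10^-6 + 0.871/4.59×10^-7) = 6.720×10^-3 rad.

0.385°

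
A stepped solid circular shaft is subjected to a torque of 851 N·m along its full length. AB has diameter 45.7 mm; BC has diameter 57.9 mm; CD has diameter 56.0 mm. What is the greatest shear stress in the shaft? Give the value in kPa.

45400 kPa

Under the same torque, τ_max = 16T/(πd³) is largest where d is smallest — segment AB (d = 45.7 mm).
τ_max = 16·851.0/(π·(0.0457)³) = 4.541×10^7 Pa.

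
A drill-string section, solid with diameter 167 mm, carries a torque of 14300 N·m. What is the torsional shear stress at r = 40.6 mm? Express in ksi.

1.10 ksi

J = πd⁴/32 = π(0.167)⁴/32 = 7.636×10^-5 m⁴.
Shear stress varies linearly with radius: τ = T·r/J = 14300 × 0.0406 / 7.636×10^-5 = 7.603×10^6 Pa.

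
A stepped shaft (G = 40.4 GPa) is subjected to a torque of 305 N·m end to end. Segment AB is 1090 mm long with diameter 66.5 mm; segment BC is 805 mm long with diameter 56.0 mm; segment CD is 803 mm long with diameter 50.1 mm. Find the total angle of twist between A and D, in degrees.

J_AB = π(0.0665)⁴/32 = 1.92×10^-6 m⁴; J_BC = π(0.0560)⁴/32 = 9.65×10^-7 m⁴; J_CD = π(0.0501)⁴/32 = 6.19×10^-7 m⁴.
θ = (T/G)·Σ L_i/J_i = (305.0/40.4×10⁹)·(1.09/1.92×10^-6 + 0.805/9.65×10^-7 + 0.803/6.19×10^-7) = 0.02038 rad.

1.17°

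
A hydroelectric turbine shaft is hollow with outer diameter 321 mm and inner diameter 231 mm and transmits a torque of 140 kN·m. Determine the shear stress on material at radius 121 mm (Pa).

2.22e7 Pa

J = π(d_o⁴ − d_i⁴)/32 = π(0.321⁴ − 0.231⁴)/32 = 7.628×10^-4 m⁴.
Shear stress varies linearly with radius: τ = T·r/J = 140000 × 0.121 / 7.628×10^-4 = 2.221×10^7 Pa.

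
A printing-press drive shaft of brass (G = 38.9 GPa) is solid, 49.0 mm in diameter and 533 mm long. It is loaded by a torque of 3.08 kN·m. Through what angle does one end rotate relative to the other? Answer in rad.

J = πd⁴/32 = π(0.0490)⁴/32 = 5.660×10^-7 m⁴.
θ = T·L/(G·J) = 3080 × 0.533 / (38.9×10⁹ × 5.660×10^-7) = 0.07457 rad.

0.0746 rad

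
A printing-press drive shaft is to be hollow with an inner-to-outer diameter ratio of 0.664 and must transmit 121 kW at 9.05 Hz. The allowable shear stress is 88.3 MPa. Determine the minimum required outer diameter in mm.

53.4 mm

ω = 2π·9.05 = 56.86 rad/s, so T = P/ω = 121×10³ / 56.86 = 2128 N·m.
For a hollow shaft with d_i/d_o = 0.664: τ_max = 16T/(π d_o³ (1−k⁴)), so d_o = [16T/(π τ_allow (1−k⁴))]^(1/3) = [16·2128/(π·8.83×10^7·0.8056)]^(1/3) = 0.05341 m.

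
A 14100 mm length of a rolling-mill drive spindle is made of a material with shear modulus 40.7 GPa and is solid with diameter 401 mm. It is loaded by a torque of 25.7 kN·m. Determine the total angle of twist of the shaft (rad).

J = πd⁴/32 = π(0.401)⁴/32 = 2.539×10^-3 m⁴.
θ = T·L/(G·J) = 25700 × 14.1 / (40.7×10⁹ × 2.539×10^-3) = 3.507×10^-3 rad.

0.00351 rad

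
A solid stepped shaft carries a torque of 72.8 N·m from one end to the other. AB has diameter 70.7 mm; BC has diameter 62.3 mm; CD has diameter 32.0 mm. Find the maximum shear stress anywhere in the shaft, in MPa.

Under the same torque, τ_max = 16T/(πd³) is largest where d is smallest — segment CD (d = 32.0 mm).
τ_max = 16·72.80/(π·(0.0320)³) = 1.131×10^7 Pa.

11.3 MPa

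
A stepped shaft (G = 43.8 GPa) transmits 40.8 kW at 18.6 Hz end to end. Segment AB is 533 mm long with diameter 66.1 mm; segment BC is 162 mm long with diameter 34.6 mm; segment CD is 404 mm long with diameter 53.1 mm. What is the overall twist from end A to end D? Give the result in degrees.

ω = 2π·18.6 = 116.9 rad/s, so T = P/ω = 40.8×10³ / 116.9 = 349.1 N·m.
J_AB = π(0.0661)⁴/32 = 1.87×10^-6 m⁴; J_BC = π(0.0346)⁴/32 = 1.41×10^-7 m⁴; J_CD = π(0.0531)⁴/32 = 7.81×10^-7 m⁴.
θ = (T/G)·Σ L_i/J_i = (349.1/43.8×10⁹)·(0.533/1.87×10^-6 + 0.162/1.41×10^-7 + 0.404/7.81×10^-7) = 0.01557 rad.

0.892°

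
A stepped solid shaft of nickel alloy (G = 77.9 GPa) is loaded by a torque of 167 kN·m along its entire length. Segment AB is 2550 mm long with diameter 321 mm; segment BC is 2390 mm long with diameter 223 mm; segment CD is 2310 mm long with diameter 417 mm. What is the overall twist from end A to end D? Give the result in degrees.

1.61°

J_AB = π(0.321)⁴/32 = 1.04×10^-3 m⁴; J_BC = π(0.223)⁴/32 = 2.43×10^-4 m⁴; J_CD = π(0.417)⁴/32 = 2.97×10^-3 m⁴.
θ = (T/G)·Σ L_i/J_i = (167000/77.9×10⁹)·(2.55/1.04×10^-3 + 2.39/2.43×10^-4 + 2.31/2.97×10^-3) = 0.02802 rad.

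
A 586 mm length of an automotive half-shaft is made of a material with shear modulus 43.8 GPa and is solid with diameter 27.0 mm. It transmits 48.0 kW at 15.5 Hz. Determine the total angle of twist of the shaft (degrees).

7.24°

ω = 2π·15.5 = 97.39 rad/s, so T = P/ω = 48.0×10³ / 97.39 = 492.9 N·m.
J = πd⁴/32 = π(0.0270)⁴/32 = 5.217×10^-8 m⁴.
θ = T·L/(G·J) = 492.9 × 0.586 / (43.8×10⁹ × 5.217×10^-8) = 0.1264 rad.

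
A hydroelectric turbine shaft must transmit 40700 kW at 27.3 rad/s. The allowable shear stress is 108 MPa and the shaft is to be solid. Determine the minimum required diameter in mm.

413 mm

ω = 27.3 rad/s, so T = P/ω = 40700×10³ / 27.30 = 1.491e6 N·m.
For a solid shaft τ_max = 16T/(πd³), so d = (16T/(π τ_allow))^(1/3) = (16·1.491e6/(π·1.08×10^8))^(1/3) = 0.4127 m.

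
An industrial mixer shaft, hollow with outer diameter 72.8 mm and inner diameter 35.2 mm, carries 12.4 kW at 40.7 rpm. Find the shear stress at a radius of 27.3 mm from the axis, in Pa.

ω = 2π·40.7/60 = 4.262 rad/s, so T = P/ω = 12.4×10³ / 4.262 = 2909 N·m.
J = π(d_o⁴ − d_i⁴)/32 = π(0.0728⁴ − 0.0352⁴)/32 = 2.607×10^-6 m⁴.
Shear stress varies linearly with radius: τ = T·r/J = 2909 × 0.0273 / 2.607×10^-6 = 3.047×10^7 Pa.

3.05e7 Pa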